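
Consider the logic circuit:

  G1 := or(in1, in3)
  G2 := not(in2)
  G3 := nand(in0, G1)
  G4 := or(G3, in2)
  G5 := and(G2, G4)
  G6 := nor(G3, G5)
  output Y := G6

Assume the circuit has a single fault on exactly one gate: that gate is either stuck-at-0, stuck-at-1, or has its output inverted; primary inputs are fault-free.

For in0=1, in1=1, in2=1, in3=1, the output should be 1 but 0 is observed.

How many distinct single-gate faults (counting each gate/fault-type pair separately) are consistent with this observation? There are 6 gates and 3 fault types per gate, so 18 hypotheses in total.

10

Fault-free: G1=1, G2=0, G3=0, G4=1, G5=0, G6=1 → 1. Observed 0.
  G1: stuck-at-0, inverted output ✓; others ✗
  G2: stuck-at-1, inverted output ✓; others ✗
  G3: stuck-at-1, inverted output ✓; others ✗
  G4: none of the 3 fault types match ✗
  G5: stuck-at-1, inverted output ✓; others ✗
  G6: stuck-at-0, inverted output ✓; others ✗
Consistent faults: {G1 stuck-at-0, G1 inverted output, G2 stuck-at-1, G2 inverted output, G3 stuck-at-1, G3 inverted output, G5 stuck-at-1, G5 inverted output, G6 stuck-at-0, G6 inverted output} — 10 in all.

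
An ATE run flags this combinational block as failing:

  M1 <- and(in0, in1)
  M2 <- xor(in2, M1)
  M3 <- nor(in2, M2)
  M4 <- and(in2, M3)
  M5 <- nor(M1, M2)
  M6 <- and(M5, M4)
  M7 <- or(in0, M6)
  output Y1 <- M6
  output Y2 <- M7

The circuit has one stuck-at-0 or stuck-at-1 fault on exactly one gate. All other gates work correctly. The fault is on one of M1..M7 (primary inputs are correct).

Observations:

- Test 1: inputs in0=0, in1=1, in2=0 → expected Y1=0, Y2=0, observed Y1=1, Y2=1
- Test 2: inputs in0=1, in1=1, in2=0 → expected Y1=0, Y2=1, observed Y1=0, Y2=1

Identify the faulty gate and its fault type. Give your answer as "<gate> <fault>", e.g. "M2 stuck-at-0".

Fault-free values for test 1 (in0=0, in1=1, in2=0): M1=0, M2=0, M3=1, M4=0, M5=1, M6=0, M7=0, giving Y1=0, Y2=0. Observed Y1=1, Y2=1.
Test 1: faults giving observed Y1=1, Y2=1 are {M4 stuck-at-1, M6 stuck-at-1}.
Test 2 (in0=1, in1=1, in2=0): fault-free M1=1, M2=1, M3=0, M4=0, M5=0, M6=0, M7=1 → Y1=0, Y2=1; observed Y1=0, Y2=1. Eliminates M6 stuck-at-1.
Only M4 stuck-at-1 is consistent with every test.

M4 stuck-at-1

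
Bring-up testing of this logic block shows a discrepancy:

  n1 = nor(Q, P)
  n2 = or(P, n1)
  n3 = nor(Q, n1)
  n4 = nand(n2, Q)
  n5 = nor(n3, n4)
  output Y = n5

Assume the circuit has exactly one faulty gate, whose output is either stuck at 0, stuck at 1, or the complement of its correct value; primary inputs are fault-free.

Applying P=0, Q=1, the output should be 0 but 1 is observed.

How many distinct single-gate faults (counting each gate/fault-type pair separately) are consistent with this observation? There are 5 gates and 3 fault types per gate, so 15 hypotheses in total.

8

Fault-free: n1=0, n2=0, n3=0, n4=1, n5=0 → 0. Observed 1.
  n1: stuck-at-1, inverted output ✓; others ✗
  n2: stuck-at-1, inverted output ✓; others ✗
  n3: none of the 3 fault types match ✗
  n4: stuck-at-0, inverted output ✓; others ✗
  n5: stuck-at-1, inverted output ✓; others ✗
Consistent faults: {n1 stuck-at-1, n1 inverted output, n2 stuck-at-1, n2 inverted output, n4 stuck-at-0, n4 inverted output, n5 stuck-at-1, n5 inverted output} — 8 in all.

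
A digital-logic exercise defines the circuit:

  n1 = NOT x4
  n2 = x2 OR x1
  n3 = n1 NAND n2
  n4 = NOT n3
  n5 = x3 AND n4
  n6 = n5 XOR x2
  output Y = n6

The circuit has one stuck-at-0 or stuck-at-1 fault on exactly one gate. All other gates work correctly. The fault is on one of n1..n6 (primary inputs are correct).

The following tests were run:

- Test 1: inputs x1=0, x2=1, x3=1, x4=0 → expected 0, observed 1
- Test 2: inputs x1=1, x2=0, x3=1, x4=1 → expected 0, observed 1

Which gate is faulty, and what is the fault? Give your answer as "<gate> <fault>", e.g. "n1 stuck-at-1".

Fault-free values for test 1 (x1=0, x2=1, x3=1, x4=0): n1=1, n2=1, n3=0, n4=1, n5=1, n6=0, giving Y=0. Observed 1.
Test 1: faults giving observed 1 are {n1 stuck-at-0, n2 stuck-at-0, n3 stuck-at-1, n4 stuck-at-0, n5 stuck-at-0, n6 stuck-at-1}.
Test 2 (x1=1, x2=0, x3=1, x4=1): fault-free n1=0, n2=1, n3=1, n4=0, n5=0, n6=0 → 0; observed 1. Eliminates n1 stuck-at-0, n2 stuck-at-0, n3 stuck-at-1, n4 stuck-at-0, n5 stuck-at-0.
Only n6 stuck-at-1 is consistent with every test.

n6 stuck-at-1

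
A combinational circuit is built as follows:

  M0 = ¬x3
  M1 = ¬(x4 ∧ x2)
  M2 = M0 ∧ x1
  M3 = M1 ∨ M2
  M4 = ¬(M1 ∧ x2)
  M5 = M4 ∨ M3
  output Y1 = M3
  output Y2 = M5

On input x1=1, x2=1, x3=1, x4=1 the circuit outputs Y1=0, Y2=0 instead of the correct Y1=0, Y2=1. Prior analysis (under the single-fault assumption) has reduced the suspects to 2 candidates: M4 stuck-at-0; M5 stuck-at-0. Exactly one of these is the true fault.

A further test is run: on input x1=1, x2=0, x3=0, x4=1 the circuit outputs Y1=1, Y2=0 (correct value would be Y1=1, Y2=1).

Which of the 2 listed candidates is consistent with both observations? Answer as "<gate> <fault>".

M5 stuck-at-0

Evaluate each candidate on input x1=1, x2=0, x3=0, x4=1:
  M4 stuck-at-0: M0=1, M1=1, M2=1, M3=1, M4=0 [stuck-at-0], M5=1 → Y1=1, Y2=1 — eliminated
  M5 stuck-at-0: M0=1, M1=1, M2=1, M3=1, M4=1, M5=0 [stuck-at-0] → Y1=1, Y2=0 — matches
Only M5 stuck-at-0 reproduces the observed Y1=1, Y2=0.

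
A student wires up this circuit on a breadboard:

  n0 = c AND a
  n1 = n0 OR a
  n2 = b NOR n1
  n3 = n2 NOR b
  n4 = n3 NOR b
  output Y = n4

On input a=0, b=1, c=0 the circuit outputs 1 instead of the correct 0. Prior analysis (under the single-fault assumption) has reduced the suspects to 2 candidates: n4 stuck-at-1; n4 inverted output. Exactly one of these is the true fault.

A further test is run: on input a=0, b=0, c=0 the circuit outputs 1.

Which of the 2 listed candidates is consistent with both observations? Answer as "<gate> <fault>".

Evaluate each candidate on input a=0, b=0, c=0:
  n4 stuck-at-1: n0=0, n1=0, n2=1, n3=0, n4=1 [stuck-at-1] → 1 — matches
  n4 inverted output: n0=0, n1=0, n2=1, n3=0, n4=0 [inverted output] → 0 — eliminated
Only n4 stuck-at-1 reproduces the observed 1.

n4 stuck-at-1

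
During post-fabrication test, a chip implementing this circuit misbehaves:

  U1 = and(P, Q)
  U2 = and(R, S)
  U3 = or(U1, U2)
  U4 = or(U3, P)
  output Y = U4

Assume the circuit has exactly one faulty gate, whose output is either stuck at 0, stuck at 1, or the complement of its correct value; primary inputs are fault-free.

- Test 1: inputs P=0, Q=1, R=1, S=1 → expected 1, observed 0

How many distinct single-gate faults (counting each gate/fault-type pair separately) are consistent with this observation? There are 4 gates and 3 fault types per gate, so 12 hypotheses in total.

Fault-free: U1=0, U2=1, U3=1, U4=1 → 1. Observed 0.
  U1 stuck-at-0: output 1 ✗
  U1 stuck-at-1: output 1 ✗
  U1 inverted output: output 1 ✗
  U2 stuck-at-0: output 0 ✓
  U2 stuck-at-1: output 1 ✗
  U2 inverted output: output 0 ✓
  U3 stuck-at-0: output 0 ✓
  U3 stuck-at-1: output 1 ✗
  U3 inverted output: output 0 ✓
  U4 stuck-at-0: output 0 ✓
  U4 stuck-at-1: output 1 ✗
  U4 inverted output: output 0 ✓
Consistent faults: {U2 stuck-at-0, U2 inverted output, U3 stuck-at-0, U3 inverted output, U4 stuck-at-0, U4 inverted output} — 6 in all.

6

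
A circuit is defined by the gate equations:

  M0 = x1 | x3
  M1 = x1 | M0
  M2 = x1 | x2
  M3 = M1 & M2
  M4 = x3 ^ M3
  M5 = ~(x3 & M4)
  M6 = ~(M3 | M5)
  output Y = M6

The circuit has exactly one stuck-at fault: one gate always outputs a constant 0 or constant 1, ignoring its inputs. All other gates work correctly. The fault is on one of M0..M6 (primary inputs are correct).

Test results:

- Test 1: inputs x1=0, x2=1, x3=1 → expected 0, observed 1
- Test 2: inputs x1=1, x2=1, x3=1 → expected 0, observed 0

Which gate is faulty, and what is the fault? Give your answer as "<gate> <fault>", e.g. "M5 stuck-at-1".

Fault-free values for test 1 (x1=0, x2=1, x3=1): M0=1, M1=1, M2=1, M3=1, M4=0, M5=1, M6=0, giving Y=0. Observed 1.
Test 1: faults giving observed 1 are {M0 stuck-at-0, M1 stuck-at-0, M2 stuck-at-0, M3 stuck-at-0, M6 stuck-at-1}.
Test 2 (x1=1, x2=1, x3=1): fault-free M0=1, M1=1, M2=1, M3=1, M4=0, M5=1, M6=0 → 0; observed 0. Eliminates M1 stuck-at-0, M2 stuck-at-0, M3 stuck-at-0, M6 stuck-at-1.
Only M0 stuck-at-0 is consistent with every test.

M0 stuck-at-0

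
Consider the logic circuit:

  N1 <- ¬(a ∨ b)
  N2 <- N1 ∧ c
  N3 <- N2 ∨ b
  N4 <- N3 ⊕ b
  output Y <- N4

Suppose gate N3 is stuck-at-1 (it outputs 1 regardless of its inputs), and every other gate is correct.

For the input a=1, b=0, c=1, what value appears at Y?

Propagate with N3 forced: N1=0, N2=0, N3=1 [stuck-at-1], N4=1.
So Y = 1. (Without the fault it would be 0.)

1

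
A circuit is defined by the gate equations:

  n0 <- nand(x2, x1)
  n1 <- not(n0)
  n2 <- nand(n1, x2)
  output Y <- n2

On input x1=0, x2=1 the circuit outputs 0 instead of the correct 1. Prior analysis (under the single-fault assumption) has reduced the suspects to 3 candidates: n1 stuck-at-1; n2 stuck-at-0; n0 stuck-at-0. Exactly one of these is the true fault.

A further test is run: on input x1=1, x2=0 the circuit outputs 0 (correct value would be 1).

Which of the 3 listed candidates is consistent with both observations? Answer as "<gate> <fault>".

Evaluate each candidate on input x1=1, x2=0:
  n1 stuck-at-1: n0=1, n1=1 [stuck-at-1], n2=1 → 1 — eliminated
  n2 stuck-at-0: n0=1, n1=0, n2=0 [stuck-at-0] → 0 — matches
  n0 stuck-at-0: n0=0 [stuck-at-0], n1=1, n2=1 → 1 — eliminated
Only n2 stuck-at-0 reproduces the observed 0.

n2 stuck-at-0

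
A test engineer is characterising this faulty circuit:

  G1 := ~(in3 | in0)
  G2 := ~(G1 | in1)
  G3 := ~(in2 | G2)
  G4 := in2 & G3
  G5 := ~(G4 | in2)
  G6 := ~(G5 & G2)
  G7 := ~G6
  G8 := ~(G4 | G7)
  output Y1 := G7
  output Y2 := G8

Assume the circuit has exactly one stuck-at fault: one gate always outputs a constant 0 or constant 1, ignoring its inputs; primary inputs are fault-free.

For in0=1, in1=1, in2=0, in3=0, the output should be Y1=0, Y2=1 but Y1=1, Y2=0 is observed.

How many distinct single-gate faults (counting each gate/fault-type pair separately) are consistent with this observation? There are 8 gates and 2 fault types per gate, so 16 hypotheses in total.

3

Fault-free: G1=0, G2=0, G3=1, G4=0, G5=1, G6=1, G7=0, G8=1 → Y1=0, Y2=1. Observed Y1=1, Y2=0.
  G1: none of the 2 fault types match ✗
  G2: stuck-at-1 ✓; others ✗
  G3: none of the 2 fault types match ✗
  G4: none of the 2 fault types match ✗
  G5: none of the 2 fault types match ✗
  G6: stuck-at-0 ✓; others ✗
  G7: stuck-at-1 ✓; others ✗
  G8: none of the 2 fault types match ✗
Consistent faults: {G2 stuck-at-1, G6 stuck-at-0, G7 stuck-at-1} — 3 in all.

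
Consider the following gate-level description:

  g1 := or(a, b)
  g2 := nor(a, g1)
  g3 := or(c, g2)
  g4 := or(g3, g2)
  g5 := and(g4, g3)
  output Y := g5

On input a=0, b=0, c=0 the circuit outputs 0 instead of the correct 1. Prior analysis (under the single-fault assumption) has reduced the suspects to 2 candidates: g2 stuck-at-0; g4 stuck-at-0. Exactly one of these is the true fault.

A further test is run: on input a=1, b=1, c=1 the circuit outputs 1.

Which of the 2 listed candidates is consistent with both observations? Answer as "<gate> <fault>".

g2 stuck-at-0

Evaluate each candidate on input a=1, b=1, c=1:
  g2 stuck-at-0: g1=1, g2=0 [stuck-at-0], g3=1, g4=1, g5=1 → 1 — matches
  g4 stuck-at-0: g1=1, g2=0, g3=1, g4=0 [stuck-at-0], g5=0 → 0 — eliminated
Only g2 stuck-at-0 reproduces the observed 1.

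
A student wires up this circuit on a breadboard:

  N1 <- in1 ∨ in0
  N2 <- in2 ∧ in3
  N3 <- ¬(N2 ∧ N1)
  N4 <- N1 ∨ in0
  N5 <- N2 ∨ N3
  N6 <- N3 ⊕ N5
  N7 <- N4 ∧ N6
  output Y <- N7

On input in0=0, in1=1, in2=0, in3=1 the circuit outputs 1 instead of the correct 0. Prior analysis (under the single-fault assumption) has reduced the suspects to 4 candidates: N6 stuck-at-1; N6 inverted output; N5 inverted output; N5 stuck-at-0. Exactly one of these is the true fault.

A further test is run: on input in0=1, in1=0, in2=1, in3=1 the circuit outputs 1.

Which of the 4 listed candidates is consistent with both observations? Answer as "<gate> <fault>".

N6 stuck-at-1

Evaluate each candidate on input in0=1, in1=0, in2=1, in3=1:
  N6 stuck-at-1: N1=1, N2=1, N3=0, N4=1, N5=1, N6=1 [stuck-at-1], N7=1 → 1 — matches
  N6 inverted output: N1=1, N2=1, N3=0, N4=1, N5=1, N6=0 [inverted output], N7=0 → 0 — eliminated
  N5 inverted output: N1=1, N2=1, N3=0, N4=1, N5=0 [inverted output], N6=0, N7=0 → 0 — eliminated
  N5 stuck-at-0: N1=1, N2=1, N3=0, N4=1, N5=0 [stuck-at-0], N6=0, N7=0 → 0 — eliminated
Only N6 stuck-at-1 reproduces the observed 1.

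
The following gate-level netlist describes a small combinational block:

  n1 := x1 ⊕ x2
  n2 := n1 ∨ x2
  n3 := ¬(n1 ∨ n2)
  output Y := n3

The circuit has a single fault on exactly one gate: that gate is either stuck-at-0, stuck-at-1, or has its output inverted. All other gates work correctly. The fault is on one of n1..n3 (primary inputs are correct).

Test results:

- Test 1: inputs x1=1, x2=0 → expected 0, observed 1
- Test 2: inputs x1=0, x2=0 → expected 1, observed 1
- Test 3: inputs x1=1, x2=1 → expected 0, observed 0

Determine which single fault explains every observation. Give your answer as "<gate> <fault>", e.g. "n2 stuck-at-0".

Fault-free values for test 1 (x1=1, x2=0): n1=1, n2=1, n3=0, giving Y=0. Observed 1.
Test 1: faults giving observed 1 are {n1 stuck-at-0, n1 inverted output, n3 stuck-at-1, n3 inverted output}.
Test 2 (x1=0, x2=0): fault-free n1=0, n2=0, n3=1 → 1; observed 1. Eliminates n1 inverted output, n3 inverted output.
Test 3 (x1=1, x2=1): fault-free n1=0, n2=1, n3=0 → 0; observed 0. Eliminates n3 stuck-at-1.
Only n1 stuck-at-0 is consistent with every test.

n1 stuck-at-0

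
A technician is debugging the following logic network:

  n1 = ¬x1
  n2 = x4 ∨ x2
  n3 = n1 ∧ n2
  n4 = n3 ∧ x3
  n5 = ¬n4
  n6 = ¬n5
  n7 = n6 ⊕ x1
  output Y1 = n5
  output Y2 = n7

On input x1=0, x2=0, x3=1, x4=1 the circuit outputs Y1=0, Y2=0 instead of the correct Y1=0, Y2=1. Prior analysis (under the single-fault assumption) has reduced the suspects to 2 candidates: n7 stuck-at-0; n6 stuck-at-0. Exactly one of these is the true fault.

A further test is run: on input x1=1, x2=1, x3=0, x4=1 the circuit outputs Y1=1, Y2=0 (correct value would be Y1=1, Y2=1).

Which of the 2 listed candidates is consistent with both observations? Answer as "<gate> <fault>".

Evaluate each candidate on input x1=1, x2=1, x3=0, x4=1:
  n7 stuck-at-0: n1=0, n2=1, n3=0, n4=0, n5=1, n6=0, n7=0 [stuck-at-0] → Y1=1, Y2=0 — matches
  n6 stuck-at-0: n1=0, n2=1, n3=0, n4=0, n5=1, n6=0 [stuck-at-0], n7=1 → Y1=1, Y2=1 — eliminated
Only n7 stuck-at-0 reproduces the observed Y1=1, Y2=0.

n7 stuck-at-0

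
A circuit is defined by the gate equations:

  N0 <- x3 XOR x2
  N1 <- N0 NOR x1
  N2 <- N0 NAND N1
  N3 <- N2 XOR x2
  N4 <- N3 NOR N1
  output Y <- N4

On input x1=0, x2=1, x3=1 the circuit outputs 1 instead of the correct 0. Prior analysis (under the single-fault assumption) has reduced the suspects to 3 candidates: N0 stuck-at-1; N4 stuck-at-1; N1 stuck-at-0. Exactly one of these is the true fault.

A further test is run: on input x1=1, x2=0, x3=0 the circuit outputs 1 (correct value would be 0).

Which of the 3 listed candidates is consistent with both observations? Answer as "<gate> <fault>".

N4 stuck-at-1

Evaluate each candidate on input x1=1, x2=0, x3=0:
  N0 stuck-at-1: N0=1 [stuck-at-1], N1=0, N2=1, N3=1, N4=0 → 0 — eliminated
  N4 stuck-at-1: N0=0, N1=0, N2=1, N3=1, N4=1 [stuck-at-1] → 1 — matches
  N1 stuck-at-0: N0=0, N1=0 [stuck-at-0], N2=1, N3=1, N4=0 → 0 — eliminated
Only N4 stuck-at-1 reproduces the observed 1.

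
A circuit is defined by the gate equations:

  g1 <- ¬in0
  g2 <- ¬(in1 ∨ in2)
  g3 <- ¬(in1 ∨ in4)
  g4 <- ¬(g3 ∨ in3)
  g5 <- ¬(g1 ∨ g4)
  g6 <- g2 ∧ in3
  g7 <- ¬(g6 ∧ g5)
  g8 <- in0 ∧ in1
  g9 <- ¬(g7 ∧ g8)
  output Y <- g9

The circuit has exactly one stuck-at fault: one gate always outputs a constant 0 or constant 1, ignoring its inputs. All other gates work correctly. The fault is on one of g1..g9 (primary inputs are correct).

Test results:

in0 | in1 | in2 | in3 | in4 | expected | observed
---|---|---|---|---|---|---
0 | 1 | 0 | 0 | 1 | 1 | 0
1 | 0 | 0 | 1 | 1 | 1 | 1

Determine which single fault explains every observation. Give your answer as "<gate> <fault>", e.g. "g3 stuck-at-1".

g8 stuck-at-1

Fault-free values for test 1 (in0=0, in1=1, in2=0, in3=0, in4=1): g1=1, g2=0, g3=0, g4=1, g5=0, g6=0, g7=1, g8=0, g9=1, giving Y=1. Observed 0.
Test 1: faults giving observed 0 are {g8 stuck-at-1, g9 stuck-at-0}.
Test 2 (in0=1, in1=0, in2=0, in3=1, in4=1): fault-free g1=0, g2=1, g3=0, g4=0, g5=1, g6=1, g7=0, g8=0, g9=1 → 1; observed 1. Eliminates g9 stuck-at-0.
Only g8 stuck-at-1 is consistent with every test.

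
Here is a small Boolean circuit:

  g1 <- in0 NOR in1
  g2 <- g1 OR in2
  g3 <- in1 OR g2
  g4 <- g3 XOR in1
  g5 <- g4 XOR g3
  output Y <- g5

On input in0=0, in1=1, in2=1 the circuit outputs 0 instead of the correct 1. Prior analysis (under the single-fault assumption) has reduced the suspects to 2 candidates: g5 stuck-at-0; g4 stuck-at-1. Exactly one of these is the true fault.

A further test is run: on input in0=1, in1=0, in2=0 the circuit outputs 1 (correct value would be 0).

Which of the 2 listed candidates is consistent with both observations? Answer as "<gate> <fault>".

g4 stuck-at-1

Evaluate each candidate on input in0=1, in1=0, in2=0:
  g5 stuck-at-0: g1=0, g2=0, g3=0, g4=0, g5=0 [stuck-at-0] → 0 — eliminated
  g4 stuck-at-1: g1=0, g2=0, g3=0, g4=1 [stuck-at-1], g5=1 → 1 — matches
Only g4 stuck-at-1 reproduces the observed 1.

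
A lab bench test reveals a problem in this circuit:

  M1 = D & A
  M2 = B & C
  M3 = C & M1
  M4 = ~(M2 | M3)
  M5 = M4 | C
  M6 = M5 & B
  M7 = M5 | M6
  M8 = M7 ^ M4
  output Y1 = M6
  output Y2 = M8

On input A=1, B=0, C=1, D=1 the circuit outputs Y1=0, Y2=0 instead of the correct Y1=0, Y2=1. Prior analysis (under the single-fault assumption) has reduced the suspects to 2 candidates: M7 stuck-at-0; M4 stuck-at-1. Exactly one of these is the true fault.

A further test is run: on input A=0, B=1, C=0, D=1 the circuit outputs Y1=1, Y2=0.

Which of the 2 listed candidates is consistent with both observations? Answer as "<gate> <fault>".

M4 stuck-at-1

Evaluate each candidate on input A=0, B=1, C=0, D=1:
  M7 stuck-at-0: M1=0, M2=0, M3=0, M4=1, M5=1, M6=1, M7=0 [stuck-at-0], M8=1 → Y1=1, Y2=1 — eliminated
  M4 stuck-at-1: M1=0, M2=0, M3=0, M4=1 [stuck-at-1], M5=1, M6=1, M7=1, M8=0 → Y1=1, Y2=0 — matches
Only M4 stuck-at-1 reproduces the observed Y1=1, Y2=0.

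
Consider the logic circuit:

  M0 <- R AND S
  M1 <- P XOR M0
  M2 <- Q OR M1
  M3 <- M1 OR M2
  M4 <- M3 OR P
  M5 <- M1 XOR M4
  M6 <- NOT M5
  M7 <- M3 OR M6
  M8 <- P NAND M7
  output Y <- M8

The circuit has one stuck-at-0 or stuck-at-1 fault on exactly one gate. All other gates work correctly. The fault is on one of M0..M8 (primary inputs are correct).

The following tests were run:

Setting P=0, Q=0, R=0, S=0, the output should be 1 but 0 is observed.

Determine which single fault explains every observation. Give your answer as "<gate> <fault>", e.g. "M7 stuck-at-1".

Fault-free values for test 1 (P=0, Q=0, R=0, S=0): M0=0, M1=0, M2=0, M3=0, M4=0, M5=0, M6=1, M7=1, M8=1, giving Y=1. Observed 0.
Test 1: faults giving observed 0 are {M8 stuck-at-0}.
Only M8 stuck-at-0 is consistent with every test.

M8 stuck-at-0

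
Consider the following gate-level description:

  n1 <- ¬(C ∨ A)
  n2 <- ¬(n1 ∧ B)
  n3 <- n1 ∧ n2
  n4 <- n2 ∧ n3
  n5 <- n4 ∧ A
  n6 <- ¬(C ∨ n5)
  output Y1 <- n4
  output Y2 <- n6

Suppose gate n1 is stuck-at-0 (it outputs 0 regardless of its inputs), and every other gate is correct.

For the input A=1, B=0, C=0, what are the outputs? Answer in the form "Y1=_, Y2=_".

Propagate with n1 forced: n1=0 [stuck-at-0], n2=1, n3=0, n4=0, n5=0, n6=1.
So the outputs are Y1=0, Y2=1. (Same as the fault-free value — the fault is masked on this input.)

Y1=0, Y2=1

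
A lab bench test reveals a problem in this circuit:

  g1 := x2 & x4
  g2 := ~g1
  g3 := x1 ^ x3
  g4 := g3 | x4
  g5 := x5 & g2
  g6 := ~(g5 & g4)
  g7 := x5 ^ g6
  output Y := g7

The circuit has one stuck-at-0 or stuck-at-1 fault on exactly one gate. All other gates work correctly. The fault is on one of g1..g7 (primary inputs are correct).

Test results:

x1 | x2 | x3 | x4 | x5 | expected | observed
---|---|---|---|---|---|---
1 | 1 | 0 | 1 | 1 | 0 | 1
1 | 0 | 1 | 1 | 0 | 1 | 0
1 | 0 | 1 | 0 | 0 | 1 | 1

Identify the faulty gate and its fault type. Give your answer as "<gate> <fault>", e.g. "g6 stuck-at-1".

g5 stuck-at-1

Fault-free values for test 1 (x1=1, x2=1, x3=0, x4=1, x5=1): g1=1, g2=0, g3=1, g4=1, g5=0, g6=1, g7=0, giving Y=0. Observed 1.
Test 1: faults giving observed 1 are {g1 stuck-at-0, g2 stuck-at-1, g5 stuck-at-1, g6 stuck-at-0, g7 stuck-at-1}.
Test 2 (x1=1, x2=0, x3=1, x4=1, x5=0): fault-free g1=0, g2=1, g3=0, g4=1, g5=0, g6=1, g7=1 → 1; observed 0. Eliminates g1 stuck-at-0, g2 stuck-at-1, g7 stuck-at-1.
Test 3 (x1=1, x2=0, x3=1, x4=0, x5=0): fault-free g1=0, g2=1, g3=0, g4=0, g5=0, g6=1, g7=1 → 1; observed 1. Eliminates g6 stuck-at-0.
Only g5 stuck-at-1 is consistent with every test.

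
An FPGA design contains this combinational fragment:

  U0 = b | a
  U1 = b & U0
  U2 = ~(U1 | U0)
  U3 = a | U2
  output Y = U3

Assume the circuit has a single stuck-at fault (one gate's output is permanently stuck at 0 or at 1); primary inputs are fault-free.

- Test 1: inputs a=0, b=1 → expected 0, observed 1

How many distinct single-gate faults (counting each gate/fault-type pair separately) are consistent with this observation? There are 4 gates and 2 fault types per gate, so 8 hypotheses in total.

3

Fault-free: U0=1, U1=1, U2=0, U3=0 → 0. Observed 1.
  U0 stuck-at-0: output 1 ✓
  U0 stuck-at-1: output 0 ✗
  U1 stuck-at-0: output 0 ✗
  U1 stuck-at-1: output 0 ✗
  U2 stuck-at-0: output 0 ✗
  U2 stuck-at-1: output 1 ✓
  U3 stuck-at-0: output 0 ✗
  U3 stuck-at-1: output 1 ✓
Consistent faults: {U0 stuck-at-0, U2 stuck-at-1, U3 stuck-at-1} — 3 in all.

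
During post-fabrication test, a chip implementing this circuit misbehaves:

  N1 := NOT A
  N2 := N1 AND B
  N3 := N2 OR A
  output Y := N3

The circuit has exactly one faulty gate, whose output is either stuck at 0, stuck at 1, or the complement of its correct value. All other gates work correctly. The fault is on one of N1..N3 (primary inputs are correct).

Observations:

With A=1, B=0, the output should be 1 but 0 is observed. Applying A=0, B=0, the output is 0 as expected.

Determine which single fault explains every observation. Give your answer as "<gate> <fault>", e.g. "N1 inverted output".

N3 stuck-at-0

Fault-free values for test 1 (A=1, B=0): N1=0, N2=0, N3=1, giving Y=1. Observed 0.
Test 1: faults giving observed 0 are {N3 stuck-at-0, N3 inverted output}.
Test 2 (A=0, B=0): fault-free N1=1, N2=0, N3=0 → 0; observed 0. Eliminates N3 inverted output.
Only N3 stuck-at-0 is consistent with every test.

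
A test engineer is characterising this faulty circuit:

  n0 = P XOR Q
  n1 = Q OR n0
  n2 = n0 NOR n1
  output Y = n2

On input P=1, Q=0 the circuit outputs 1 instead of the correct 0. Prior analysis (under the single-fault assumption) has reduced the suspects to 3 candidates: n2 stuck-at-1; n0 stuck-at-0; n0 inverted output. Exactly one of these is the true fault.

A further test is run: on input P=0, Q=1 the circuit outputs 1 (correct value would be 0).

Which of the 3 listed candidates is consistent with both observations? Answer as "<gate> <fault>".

n2 stuck-at-1

Evaluate each candidate on input P=0, Q=1:
  n2 stuck-at-1: n0=1, n1=1, n2=1 [stuck-at-1] → 1 — matches
  n0 stuck-at-0: n0=0 [stuck-at-0], n1=1, n2=0 → 0 — eliminated
  n0 inverted output: n0=0 [inverted output], n1=1, n2=0 → 0 — eliminated
Only n2 stuck-at-1 reproduces the observed 1.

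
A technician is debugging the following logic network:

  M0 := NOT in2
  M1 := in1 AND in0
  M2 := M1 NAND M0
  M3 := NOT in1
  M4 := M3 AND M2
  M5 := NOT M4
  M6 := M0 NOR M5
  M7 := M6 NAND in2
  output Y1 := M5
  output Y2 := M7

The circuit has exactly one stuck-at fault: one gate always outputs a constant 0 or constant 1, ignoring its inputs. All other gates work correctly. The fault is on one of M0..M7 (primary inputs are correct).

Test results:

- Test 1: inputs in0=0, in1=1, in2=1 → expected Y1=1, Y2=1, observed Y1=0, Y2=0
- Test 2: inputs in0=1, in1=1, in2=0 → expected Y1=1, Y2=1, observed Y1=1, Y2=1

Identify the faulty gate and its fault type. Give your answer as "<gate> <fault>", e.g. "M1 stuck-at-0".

Fault-free values for test 1 (in0=0, in1=1, in2=1): M0=0, M1=0, M2=1, M3=0, M4=0, M5=1, M6=0, M7=1, giving Y1=1, Y2=1. Observed Y1=0, Y2=0.
Test 1: faults giving observed Y1=0, Y2=0 are {M3 stuck-at-1, M4 stuck-at-1, M5 stuck-at-0}.
Test 2 (in0=1, in1=1, in2=0): fault-free M0=1, M1=1, M2=0, M3=0, M4=0, M5=1, M6=0, M7=1 → Y1=1, Y2=1; observed Y1=1, Y2=1. Eliminates M4 stuck-at-1, M5 stuck-at-0.
Only M3 stuck-at-1 is consistent with every test.

M3 stuck-at-1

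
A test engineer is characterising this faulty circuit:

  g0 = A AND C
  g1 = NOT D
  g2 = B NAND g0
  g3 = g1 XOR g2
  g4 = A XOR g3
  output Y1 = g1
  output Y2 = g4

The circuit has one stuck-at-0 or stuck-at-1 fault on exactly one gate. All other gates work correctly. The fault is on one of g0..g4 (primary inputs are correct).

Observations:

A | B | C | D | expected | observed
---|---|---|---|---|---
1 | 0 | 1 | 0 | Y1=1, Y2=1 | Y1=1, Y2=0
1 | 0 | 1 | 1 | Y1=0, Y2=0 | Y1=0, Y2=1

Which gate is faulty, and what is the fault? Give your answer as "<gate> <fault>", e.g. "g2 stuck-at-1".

Fault-free values for test 1 (A=1, B=0, C=1, D=0): g0=1, g1=1, g2=1, g3=0, g4=1, giving Y1=1, Y2=1. Observed Y1=1, Y2=0.
Test 1: faults giving observed Y1=1, Y2=0 are {g2 stuck-at-0, g3 stuck-at-1, g4 stuck-at-0}.
Test 2 (A=1, B=0, C=1, D=1): fault-free g0=1, g1=0, g2=1, g3=1, g4=0 → Y1=0, Y2=0; observed Y1=0, Y2=1. Eliminates g3 stuck-at-1, g4 stuck-at-0.
Only g2 stuck-at-0 is consistent with every test.

g2 stuck-at-0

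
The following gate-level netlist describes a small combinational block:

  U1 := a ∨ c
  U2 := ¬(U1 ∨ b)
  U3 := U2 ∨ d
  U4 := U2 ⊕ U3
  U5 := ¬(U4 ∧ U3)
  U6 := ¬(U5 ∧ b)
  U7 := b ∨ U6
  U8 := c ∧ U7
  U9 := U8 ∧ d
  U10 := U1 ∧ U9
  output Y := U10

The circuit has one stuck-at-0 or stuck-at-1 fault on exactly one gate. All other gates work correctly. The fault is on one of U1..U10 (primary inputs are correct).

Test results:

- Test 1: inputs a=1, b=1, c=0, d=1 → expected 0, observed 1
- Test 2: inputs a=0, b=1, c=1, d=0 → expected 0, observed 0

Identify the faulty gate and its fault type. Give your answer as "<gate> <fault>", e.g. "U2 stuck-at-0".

U8 stuck-at-1

Fault-free values for test 1 (a=1, b=1, c=0, d=1): U1=1, U2=0, U3=1, U4=1, U5=0, U6=1, U7=1, U8=0, U9=0, U10=0, giving Y=0. Observed 1.
Test 1: faults giving observed 1 are {U8 stuck-at-1, U9 stuck-at-1, U10 stuck-at-1}.
Test 2 (a=0, b=1, c=1, d=0): fault-free U1=1, U2=0, U3=0, U4=0, U5=1, U6=0, U7=1, U8=1, U9=0, U10=0 → 0; observed 0. Eliminates U9 stuck-at-1, U10 stuck-at-1.
Only U8 stuck-at-1 is consistent with every test.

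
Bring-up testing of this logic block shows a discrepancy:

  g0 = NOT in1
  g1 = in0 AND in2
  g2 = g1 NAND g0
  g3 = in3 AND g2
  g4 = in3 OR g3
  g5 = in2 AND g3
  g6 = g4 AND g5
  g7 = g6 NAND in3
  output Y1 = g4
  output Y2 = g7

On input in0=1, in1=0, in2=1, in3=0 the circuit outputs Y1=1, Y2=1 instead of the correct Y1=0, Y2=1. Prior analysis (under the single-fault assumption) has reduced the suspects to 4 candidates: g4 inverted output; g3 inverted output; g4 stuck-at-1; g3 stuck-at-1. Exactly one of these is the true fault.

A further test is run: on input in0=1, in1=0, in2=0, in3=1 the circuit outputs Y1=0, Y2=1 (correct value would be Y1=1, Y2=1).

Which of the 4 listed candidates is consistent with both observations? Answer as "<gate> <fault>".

Evaluate each candidate on input in0=1, in1=0, in2=0, in3=1:
  g4 inverted output: g0=1, g1=0, g2=1, g3=1, g4=0 [inverted output], g5=0, g6=0, g7=1 → Y1=0, Y2=1 — matches
  g3 inverted output: g0=1, g1=0, g2=1, g3=0 [inverted output], g4=1, g5=0, g6=0, g7=1 → Y1=1, Y2=1 — eliminated
  g4 stuck-at-1: g0=1, g1=0, g2=1, g3=1, g4=1 [stuck-at-1], g5=0, g6=0, g7=1 → Y1=1, Y2=1 — eliminated
  g3 stuck-at-1: g0=1, g1=0, g2=1, g3=1 [stuck-at-1], g4=1, g5=0, g6=0, g7=1 → Y1=1, Y2=1 — eliminated
Only g4 inverted output reproduces the observed Y1=0, Y2=1.

g4 inverted output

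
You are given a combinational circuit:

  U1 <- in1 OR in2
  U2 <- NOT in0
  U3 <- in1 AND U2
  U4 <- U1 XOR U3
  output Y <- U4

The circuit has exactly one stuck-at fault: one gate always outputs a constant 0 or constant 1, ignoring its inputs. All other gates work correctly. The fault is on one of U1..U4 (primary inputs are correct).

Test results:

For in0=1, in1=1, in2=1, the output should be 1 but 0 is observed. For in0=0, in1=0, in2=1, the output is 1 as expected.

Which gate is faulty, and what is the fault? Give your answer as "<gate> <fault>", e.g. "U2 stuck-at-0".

Fault-free values for test 1 (in0=1, in1=1, in2=1): U1=1, U2=0, U3=0, U4=1, giving Y=1. Observed 0.
Test 1: faults giving observed 0 are {U1 stuck-at-0, U2 stuck-at-1, U3 stuck-at-1, U4 stuck-at-0}.
Test 2 (in0=0, in1=0, in2=1): fault-free U1=1, U2=1, U3=0, U4=1 → 1; observed 1. Eliminates U1 stuck-at-0, U3 stuck-at-1, U4 stuck-at-0.
Only U2 stuck-at-1 is consistent with every test.

U2 stuck-at-1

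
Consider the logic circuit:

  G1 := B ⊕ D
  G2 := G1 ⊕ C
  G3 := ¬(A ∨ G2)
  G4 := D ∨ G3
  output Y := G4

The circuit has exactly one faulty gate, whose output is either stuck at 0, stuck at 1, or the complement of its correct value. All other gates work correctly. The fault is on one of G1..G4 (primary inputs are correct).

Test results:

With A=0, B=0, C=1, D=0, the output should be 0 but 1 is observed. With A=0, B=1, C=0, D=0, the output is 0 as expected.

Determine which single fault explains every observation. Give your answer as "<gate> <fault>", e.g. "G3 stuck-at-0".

Fault-free values for test 1 (A=0, B=0, C=1, D=0): G1=0, G2=1, G3=0, G4=0, giving Y=0. Observed 1.
Test 1: faults giving observed 1 are {G1 stuck-at-1, G1 inverted output, G2 stuck-at-0, G2 inverted output, G3 stuck-at-1, G3 inverted output, G4 stuck-at-1, G4 inverted output}.
Test 2 (A=0, B=1, C=0, D=0): fault-free G1=1, G2=1, G3=0, G4=0 → 0; observed 0. Eliminates G1 inverted output, G2 stuck-at-0, G2 inverted output, G3 stuck-at-1, G3 inverted output, G4 stuck-at-1, G4 inverted output.
Only G1 stuck-at-1 is consistent with every test.

G1 stuck-at-1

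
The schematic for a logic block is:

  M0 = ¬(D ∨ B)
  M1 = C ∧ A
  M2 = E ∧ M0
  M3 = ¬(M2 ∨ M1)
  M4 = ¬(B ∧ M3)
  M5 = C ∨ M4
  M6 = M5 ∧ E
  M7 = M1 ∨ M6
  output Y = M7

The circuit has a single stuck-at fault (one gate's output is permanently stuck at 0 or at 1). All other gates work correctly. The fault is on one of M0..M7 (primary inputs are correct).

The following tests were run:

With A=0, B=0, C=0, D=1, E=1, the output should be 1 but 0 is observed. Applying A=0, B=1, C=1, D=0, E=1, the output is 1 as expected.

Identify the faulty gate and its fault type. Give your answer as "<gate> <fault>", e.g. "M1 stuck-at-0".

Fault-free values for test 1 (A=0, B=0, C=0, D=1, E=1): M0=0, M1=0, M2=0, M3=1, M4=1, M5=1, M6=1, M7=1, giving Y=1. Observed 0.
Test 1: faults giving observed 0 are {M4 stuck-at-0, M5 stuck-at-0, M6 stuck-at-0, M7 stuck-at-0}.
Test 2 (A=0, B=1, C=1, D=0, E=1): fault-free M0=0, M1=0, M2=0, M3=1, M4=0, M5=1, M6=1, M7=1 → 1; observed 1. Eliminates M5 stuck-at-0, M6 stuck-at-0, M7 stuck-at-0.
Only M4 stuck-at-0 is consistent with every test.

M4 stuck-at-0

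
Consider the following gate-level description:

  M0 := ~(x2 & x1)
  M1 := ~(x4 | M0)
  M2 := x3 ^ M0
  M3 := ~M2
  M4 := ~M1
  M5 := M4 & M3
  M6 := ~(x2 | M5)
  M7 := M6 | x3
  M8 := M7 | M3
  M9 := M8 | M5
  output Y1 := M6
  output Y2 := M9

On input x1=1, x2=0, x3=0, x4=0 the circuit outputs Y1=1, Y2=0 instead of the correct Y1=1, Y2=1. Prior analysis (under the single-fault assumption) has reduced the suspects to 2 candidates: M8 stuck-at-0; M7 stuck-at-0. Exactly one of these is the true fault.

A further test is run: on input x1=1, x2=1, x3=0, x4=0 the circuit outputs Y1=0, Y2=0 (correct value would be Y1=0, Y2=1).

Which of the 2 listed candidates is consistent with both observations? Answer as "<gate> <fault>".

M8 stuck-at-0

Evaluate each candidate on input x1=1, x2=1, x3=0, x4=0:
  M8 stuck-at-0: M0=0, M1=1, M2=0, M3=1, M4=0, M5=0, M6=0, M7=0, M8=0 [stuck-at-0], M9=0 → Y1=0, Y2=0 — matches
  M7 stuck-at-0: M0=0, M1=1, M2=0, M3=1, M4=0, M5=0, M6=0, M7=0 [stuck-at-0], M8=1, M9=1 → Y1=0, Y2=1 — eliminated
Only M8 stuck-at-0 reproduces the observed Y1=0, Y2=0.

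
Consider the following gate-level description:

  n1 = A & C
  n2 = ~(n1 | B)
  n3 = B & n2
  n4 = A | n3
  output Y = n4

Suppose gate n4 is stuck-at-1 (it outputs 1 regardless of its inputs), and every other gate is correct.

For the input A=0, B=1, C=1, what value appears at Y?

Propagate with n4 forced: n1=0, n2=0, n3=0, n4=1 [stuck-at-1].
So Y = 1. (Without the fault it would be 0.)

1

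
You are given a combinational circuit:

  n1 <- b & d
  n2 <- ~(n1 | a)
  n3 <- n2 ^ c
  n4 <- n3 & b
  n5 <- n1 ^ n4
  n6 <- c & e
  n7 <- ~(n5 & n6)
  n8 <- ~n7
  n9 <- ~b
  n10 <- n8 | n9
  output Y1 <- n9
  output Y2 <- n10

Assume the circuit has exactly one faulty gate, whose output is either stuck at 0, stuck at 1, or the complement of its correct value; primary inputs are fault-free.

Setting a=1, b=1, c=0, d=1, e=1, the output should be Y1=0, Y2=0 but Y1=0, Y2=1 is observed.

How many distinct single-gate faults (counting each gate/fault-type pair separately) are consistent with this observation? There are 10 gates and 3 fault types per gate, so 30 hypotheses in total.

Fault-free: n1=1, n2=0, n3=0, n4=0, n5=1, n6=0, n7=1, n8=0, n9=0, n10=0 → Y1=0, Y2=0. Observed Y1=0, Y2=1.
  n1: none of the 3 fault types match ✗
  n2: none of the 3 fault types match ✗
  n3: none of the 3 fault types match ✗
  n4: none of the 3 fault types match ✗
  n5: none of the 3 fault types match ✗
  n6: stuck-at-1, inverted output ✓; others ✗
  n7: stuck-at-0, inverted output ✓; others ✗
  n8: stuck-at-1, inverted output ✓; others ✗
  n9: none of the 3 fault types match ✗
  n10: stuck-at-1, inverted output ✓; others ✗
Consistent faults: {n6 stuck-at-1, n6 inverted output, n7 stuck-at-0, n7 inverted output, n8 stuck-at-1, n8 inverted output, n10 stuck-at-1, n10 inverted output} — 8 in all.

8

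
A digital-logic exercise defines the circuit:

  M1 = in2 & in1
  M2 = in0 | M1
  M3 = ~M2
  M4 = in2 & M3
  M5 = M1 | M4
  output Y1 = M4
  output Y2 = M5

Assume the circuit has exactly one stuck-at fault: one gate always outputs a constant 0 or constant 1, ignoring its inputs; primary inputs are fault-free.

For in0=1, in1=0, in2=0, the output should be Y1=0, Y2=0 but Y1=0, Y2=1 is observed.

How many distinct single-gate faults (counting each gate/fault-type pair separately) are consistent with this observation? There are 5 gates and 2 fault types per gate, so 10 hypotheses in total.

Fault-free: M1=0, M2=1, M3=0, M4=0, M5=0 → Y1=0, Y2=0. Observed Y1=0, Y2=1.
  M1 stuck-at-0: output Y1=0, Y2=0 ✗
  M1 stuck-at-1: output Y1=0, Y2=1 ✓
  M2 stuck-at-0: output Y1=0, Y2=0 ✗
  M2 stuck-at-1: output Y1=0, Y2=0 ✗
  M3 stuck-at-0: output Y1=0, Y2=0 ✗
  M3 stuck-at-1: output Y1=0, Y2=0 ✗
  M4 stuck-at-0: output Y1=0, Y2=0 ✗
  M4 stuck-at-1: output Y1=1, Y2=1 ✗
  M5 stuck-at-0: output Y1=0, Y2=0 ✗
  M5 stuck-at-1: output Y1=0, Y2=1 ✓
Consistent faults: {M1 stuck-at-1, M5 stuck-at-1} — 2 in all.

2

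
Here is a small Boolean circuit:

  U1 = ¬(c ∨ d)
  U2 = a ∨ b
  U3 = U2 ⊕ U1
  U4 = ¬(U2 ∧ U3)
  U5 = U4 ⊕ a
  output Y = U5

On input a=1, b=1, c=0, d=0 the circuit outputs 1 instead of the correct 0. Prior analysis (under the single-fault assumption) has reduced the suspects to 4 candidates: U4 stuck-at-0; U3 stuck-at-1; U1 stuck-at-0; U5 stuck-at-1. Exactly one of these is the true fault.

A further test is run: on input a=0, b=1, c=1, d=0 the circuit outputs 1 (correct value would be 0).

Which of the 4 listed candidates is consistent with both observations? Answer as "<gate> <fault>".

U5 stuck-at-1

Evaluate each candidate on input a=0, b=1, c=1, d=0:
  U4 stuck-at-0: U1=0, U2=1, U3=1, U4=0 [stuck-at-0], U5=0 → 0 — eliminated
  U3 stuck-at-1: U1=0, U2=1, U3=1 [stuck-at-1], U4=0, U5=0 → 0 — eliminated
  U1 stuck-at-0: U1=0 [stuck-at-0], U2=1, U3=1, U4=0, U5=0 → 0 — eliminated
  U5 stuck-at-1: U1=0, U2=1, U3=1, U4=0, U5=1 [stuck-at-1] → 1 — matches
Only U5 stuck-at-1 reproduces the observed 1.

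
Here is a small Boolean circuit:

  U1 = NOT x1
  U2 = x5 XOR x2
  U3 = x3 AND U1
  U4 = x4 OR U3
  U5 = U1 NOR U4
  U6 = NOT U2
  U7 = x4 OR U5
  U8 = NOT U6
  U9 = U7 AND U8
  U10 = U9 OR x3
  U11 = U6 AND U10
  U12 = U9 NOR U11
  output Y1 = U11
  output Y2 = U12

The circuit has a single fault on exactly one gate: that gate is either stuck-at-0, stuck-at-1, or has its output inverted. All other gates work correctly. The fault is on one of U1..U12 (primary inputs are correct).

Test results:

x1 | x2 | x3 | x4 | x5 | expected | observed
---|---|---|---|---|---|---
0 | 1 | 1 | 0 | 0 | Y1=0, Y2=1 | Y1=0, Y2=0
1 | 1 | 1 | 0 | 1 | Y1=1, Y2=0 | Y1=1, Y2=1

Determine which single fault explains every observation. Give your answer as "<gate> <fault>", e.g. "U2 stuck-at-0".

Fault-free values for test 1 (x1=0, x2=1, x3=1, x4=0, x5=0): U1=1, U2=1, U3=1, U4=1, U5=0, U6=0, U7=0, U8=1, U9=0, U10=1, U11=0, U12=1, giving Y1=0, Y2=1. Observed Y1=0, Y2=0.
Test 1: faults giving observed Y1=0, Y2=0 are {U1 stuck-at-0, U1 inverted output, U5 stuck-at-1, U5 inverted output, U7 stuck-at-1, U7 inverted output, U9 stuck-at-1, U9 inverted output, U12 stuck-at-0, U12 inverted output}.
Test 2 (x1=1, x2=1, x3=1, x4=0, x5=1): fault-free U1=0, U2=0, U3=0, U4=0, U5=1, U6=1, U7=1, U8=0, U9=0, U10=1, U11=1, U12=0 → Y1=1, Y2=0; observed Y1=1, Y2=1. Eliminates U1 stuck-at-0, U1 inverted output, U5 stuck-at-1, U5 inverted output, U7 stuck-at-1, U7 inverted output, U9 stuck-at-1, U9 inverted output, U12 stuck-at-0.
Only U12 inverted output is consistent with every test.

U12 inverted output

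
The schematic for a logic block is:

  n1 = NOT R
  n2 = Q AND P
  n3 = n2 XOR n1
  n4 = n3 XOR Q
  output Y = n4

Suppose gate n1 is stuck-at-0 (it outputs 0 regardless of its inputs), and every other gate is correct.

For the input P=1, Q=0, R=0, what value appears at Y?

0

Propagate with n1 forced: n1=0 [stuck-at-0], n2=0, n3=0, n4=0.
So Y = 0. (Without the fault it would be 1.)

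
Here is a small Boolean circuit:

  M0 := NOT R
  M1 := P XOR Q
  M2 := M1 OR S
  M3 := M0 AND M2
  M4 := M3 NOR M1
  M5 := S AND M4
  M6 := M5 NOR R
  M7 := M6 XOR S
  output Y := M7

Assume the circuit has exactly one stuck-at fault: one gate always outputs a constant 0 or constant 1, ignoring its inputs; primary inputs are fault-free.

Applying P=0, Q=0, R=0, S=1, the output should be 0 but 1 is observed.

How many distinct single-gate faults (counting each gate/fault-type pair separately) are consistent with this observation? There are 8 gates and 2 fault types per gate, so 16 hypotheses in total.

7

Fault-free: M0=1, M1=0, M2=1, M3=1, M4=0, M5=0, M6=1, M7=0 → 0. Observed 1.
  M0: stuck-at-0 ✓; others ✗
  M1: none of the 2 fault types match ✗
  M2: stuck-at-0 ✓; others ✗
  M3: stuck-at-0 ✓; others ✗
  M4: stuck-at-1 ✓; others ✗
  M5: stuck-at-1 ✓; others ✗
  M6: stuck-at-0 ✓; others ✗
  M7: stuck-at-1 ✓; others ✗
Consistent faults: {M0 stuck-at-0, M2 stuck-at-0, M3 stuck-at-0, M4 stuck-at-1, M5 stuck-at-1, M6 stuck-at-0, M7 stuck-at-1} — 7 in all.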